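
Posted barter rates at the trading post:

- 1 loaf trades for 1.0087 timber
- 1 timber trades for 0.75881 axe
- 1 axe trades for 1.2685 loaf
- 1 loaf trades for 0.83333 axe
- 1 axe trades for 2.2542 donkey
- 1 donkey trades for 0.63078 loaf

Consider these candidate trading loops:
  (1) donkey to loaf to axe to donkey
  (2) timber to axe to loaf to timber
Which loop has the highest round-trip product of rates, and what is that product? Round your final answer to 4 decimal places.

1.1849

(1) 0.63078 × 0.83333 × 2.2542 = 1.18492
(2) 0.75881 × 1.2685 × 1.0087 = 0.97092
Highest is cycle (1) at 1.1849 (>1, arbitrage).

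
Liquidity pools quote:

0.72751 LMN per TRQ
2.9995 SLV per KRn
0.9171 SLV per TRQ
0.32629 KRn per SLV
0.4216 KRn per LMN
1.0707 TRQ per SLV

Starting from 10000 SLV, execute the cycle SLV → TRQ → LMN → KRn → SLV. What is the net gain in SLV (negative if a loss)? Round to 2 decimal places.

-149.55

10000 SLV × 1.0707 = 10707 TRQ
10707 TRQ × 0.72751 = 7789.44957 LMN
7789.44957 LMN × 0.4216 = 3284.031938712 KRn
3284.031938712 KRn × 2.9995 = 9850.453800166644 SLV
Net change: 9850.453800166644 − 10000 = -149.546199833356 SLV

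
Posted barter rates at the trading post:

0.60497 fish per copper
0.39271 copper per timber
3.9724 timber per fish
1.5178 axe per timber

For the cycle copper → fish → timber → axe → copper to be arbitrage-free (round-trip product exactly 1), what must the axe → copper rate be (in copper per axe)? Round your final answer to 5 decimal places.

0.27416

Known legs of the cycle: 0.60497 × 3.9724 × 1.5178 = 3.6475508963384
For no arbitrage the full-cycle product must be 1, so the missing rate is 1 / 3.6475508963384 ≈ 0.2741566.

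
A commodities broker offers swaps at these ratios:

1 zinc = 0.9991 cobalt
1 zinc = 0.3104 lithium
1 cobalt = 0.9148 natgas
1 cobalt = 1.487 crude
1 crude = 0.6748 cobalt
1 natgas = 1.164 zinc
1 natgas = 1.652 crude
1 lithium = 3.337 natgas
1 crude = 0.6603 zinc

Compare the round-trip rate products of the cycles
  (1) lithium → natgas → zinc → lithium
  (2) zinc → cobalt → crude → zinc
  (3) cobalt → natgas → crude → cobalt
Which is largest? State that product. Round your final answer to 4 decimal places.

(1) 3.337 × 1.164 × 0.3104 = 1.20568
(2) 0.9991 × 1.487 × 0.6603 = 0.98098
(3) 0.9148 × 1.652 × 0.6748 = 1.01979
Highest is cycle (1) at 1.2057 (>1, arbitrage).

1.2057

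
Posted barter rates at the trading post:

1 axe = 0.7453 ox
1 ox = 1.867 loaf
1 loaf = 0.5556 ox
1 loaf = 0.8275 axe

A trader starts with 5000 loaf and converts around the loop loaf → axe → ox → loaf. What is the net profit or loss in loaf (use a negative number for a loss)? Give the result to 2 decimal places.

5000 loaf × 0.8275 = 4137.5 axe
4137.5 axe × 0.7453 = 3083.67875 ox
3083.67875 ox × 1.867 = 5757.22822625 loaf
Net change: 5757.22822625 − 5000 = 757.22822625 loaf

757.23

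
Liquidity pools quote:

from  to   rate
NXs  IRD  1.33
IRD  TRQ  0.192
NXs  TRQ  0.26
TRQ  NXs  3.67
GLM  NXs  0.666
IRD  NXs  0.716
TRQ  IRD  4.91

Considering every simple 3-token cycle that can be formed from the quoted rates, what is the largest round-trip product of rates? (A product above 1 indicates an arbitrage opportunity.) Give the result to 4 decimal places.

IRD→TRQ→NXs→IRD: 0.192 × 3.67 × 1.33 = 0.93717
IRD→NXs→TRQ→IRD: 0.716 × 0.26 × 4.91 = 0.91405
Maximum is IRD→TRQ→NXs→IRD at 0.9372; no arbitrage — every cycle loses value.

0.9372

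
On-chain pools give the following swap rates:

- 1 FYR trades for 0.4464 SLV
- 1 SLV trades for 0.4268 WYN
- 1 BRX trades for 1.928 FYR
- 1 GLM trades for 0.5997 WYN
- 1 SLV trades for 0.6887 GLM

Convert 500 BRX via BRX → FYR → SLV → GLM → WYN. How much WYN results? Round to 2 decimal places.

500 BRX × 1.928 = 964 FYR
964 FYR × 0.4464 = 430.3296 SLV
430.3296 SLV × 0.6887 = 296.36799552 GLM
296.36799552 GLM × 0.5997 = 177.731886913344 WYN

177.73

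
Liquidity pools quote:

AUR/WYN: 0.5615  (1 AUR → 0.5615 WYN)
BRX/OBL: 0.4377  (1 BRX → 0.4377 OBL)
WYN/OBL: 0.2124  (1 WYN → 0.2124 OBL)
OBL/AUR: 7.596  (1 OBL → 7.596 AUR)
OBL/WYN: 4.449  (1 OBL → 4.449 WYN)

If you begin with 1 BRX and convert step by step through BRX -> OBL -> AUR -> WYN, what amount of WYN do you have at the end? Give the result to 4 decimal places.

1.8669

1 BRX × 0.4377 = 0.4377 OBL
0.4377 OBL × 7.596 = 3.3247692 AUR
3.3247692 AUR × 0.5615 = 1.8668579058 WYN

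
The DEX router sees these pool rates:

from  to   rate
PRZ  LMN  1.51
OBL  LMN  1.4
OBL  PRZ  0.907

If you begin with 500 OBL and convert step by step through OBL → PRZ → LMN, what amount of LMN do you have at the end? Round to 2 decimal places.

684.79

500 OBL × 0.907 = 453.5 PRZ
453.5 PRZ × 1.51 = 684.785 LMN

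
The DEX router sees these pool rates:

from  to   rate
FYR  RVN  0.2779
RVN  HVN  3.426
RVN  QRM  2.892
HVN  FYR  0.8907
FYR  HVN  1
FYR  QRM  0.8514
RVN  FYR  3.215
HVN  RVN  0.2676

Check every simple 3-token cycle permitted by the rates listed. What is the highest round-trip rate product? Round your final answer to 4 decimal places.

0.8603

HVN→RVN→FYR→HVN: 0.2676 × 3.215 × 1 = 0.86033
HVN→FYR→RVN→HVN: 0.8907 × 0.2779 × 3.426 = 0.84802
Maximum is HVN→RVN→FYR→HVN at 0.8603; no arbitrage — every cycle loses value.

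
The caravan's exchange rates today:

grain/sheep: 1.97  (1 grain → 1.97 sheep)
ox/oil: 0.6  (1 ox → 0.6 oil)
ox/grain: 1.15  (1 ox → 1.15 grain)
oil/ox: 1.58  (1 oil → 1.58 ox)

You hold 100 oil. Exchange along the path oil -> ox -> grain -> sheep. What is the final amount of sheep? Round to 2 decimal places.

100 oil × 1.58 = 158 ox
158 ox × 1.15 = 181.7 grain
181.7 grain × 1.97 = 357.949 sheep

357.95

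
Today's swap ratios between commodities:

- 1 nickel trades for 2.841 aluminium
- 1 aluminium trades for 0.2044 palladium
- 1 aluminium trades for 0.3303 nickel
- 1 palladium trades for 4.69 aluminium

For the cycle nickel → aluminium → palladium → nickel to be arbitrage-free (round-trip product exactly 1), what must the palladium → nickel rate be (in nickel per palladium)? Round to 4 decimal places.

Known legs of the cycle: 2.841 × 0.2044 = 0.5807004
For no arbitrage the full-cycle product must be 1, so the missing rate is 1 / 0.5807004 ≈ 1.722058.

1.7221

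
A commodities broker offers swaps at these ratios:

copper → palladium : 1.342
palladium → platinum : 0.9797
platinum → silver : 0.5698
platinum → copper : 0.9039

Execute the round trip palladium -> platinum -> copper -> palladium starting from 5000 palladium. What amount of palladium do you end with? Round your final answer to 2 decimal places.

5942.05

5000 palladium × 0.9797 = 4898.5 platinum
4898.5 platinum × 0.9039 = 4427.75415 copper
4427.75415 copper × 1.342 = 5942.0460693 palladium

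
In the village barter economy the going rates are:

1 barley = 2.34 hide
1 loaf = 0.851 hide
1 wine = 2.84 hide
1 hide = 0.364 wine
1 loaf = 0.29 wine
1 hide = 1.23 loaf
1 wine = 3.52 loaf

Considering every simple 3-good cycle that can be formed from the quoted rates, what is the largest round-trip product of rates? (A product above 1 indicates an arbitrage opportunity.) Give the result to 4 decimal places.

wine→loaf→hide→wine: 3.52 × 0.851 × 0.364 = 1.09037
wine→hide→loaf→wine: 2.84 × 1.23 × 0.29 = 1.01303
Maximum is wine→loaf→hide→wine at 1.0904; arbitrage exists.

1.0904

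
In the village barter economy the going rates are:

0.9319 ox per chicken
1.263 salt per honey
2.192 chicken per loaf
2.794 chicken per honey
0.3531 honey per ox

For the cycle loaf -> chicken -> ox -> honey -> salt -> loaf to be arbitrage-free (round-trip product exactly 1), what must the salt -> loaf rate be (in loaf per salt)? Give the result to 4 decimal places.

1.0977

Known legs of the cycle: 2.192 × 0.9319 × 0.3531 × 1.263 = 0.91098437824944
For no arbitrage the full-cycle product must be 1, so the missing rate is 1 / 0.91098437824944 ≈ 1.097714.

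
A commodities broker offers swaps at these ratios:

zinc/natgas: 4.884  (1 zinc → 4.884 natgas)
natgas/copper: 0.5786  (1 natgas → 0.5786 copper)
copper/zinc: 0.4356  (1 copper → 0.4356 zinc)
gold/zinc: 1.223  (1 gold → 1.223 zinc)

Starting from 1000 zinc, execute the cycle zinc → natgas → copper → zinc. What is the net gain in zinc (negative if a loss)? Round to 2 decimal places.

230.95

1000 zinc × 4.884 = 4884 natgas
4884 natgas × 0.5786 = 2825.8824 copper
2825.8824 copper × 0.4356 = 1230.95437344 zinc
Net change: 1230.95437344 − 1000 = 230.95437344 zinc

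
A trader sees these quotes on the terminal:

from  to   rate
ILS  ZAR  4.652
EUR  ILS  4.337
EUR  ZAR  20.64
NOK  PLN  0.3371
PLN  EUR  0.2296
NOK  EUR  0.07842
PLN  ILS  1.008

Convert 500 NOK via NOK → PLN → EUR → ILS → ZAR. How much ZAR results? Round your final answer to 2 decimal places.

780.78

500 NOK × 0.3371 = 168.55 PLN
168.55 PLN × 0.2296 = 38.69908 EUR
38.69908 EUR × 4.337 = 167.83790996 ILS
167.83790996 ILS × 4.652 = 780.78195713392 ZAR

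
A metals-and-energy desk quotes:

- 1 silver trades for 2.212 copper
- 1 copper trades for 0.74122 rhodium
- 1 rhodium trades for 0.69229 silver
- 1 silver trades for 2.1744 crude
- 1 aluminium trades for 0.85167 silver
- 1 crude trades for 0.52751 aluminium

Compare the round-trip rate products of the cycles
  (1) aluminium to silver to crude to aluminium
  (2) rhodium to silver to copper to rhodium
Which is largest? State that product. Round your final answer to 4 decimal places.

1.1351

(1) 0.85167 × 2.1744 × 0.52751 = 0.97688
(2) 0.69229 × 2.212 × 0.74122 = 1.13506
Highest is cycle (2) at 1.1351 (>1, arbitrage).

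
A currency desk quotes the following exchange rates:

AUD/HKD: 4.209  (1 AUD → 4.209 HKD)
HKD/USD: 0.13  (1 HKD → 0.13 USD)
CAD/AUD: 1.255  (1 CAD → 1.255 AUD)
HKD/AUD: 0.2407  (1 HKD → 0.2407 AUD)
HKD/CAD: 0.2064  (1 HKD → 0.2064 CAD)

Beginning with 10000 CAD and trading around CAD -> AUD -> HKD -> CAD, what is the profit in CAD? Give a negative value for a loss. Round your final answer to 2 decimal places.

902.66

10000 CAD × 1.255 = 12550 AUD
12550 AUD × 4.209 = 52822.95 HKD
52822.95 HKD × 0.2064 = 10902.65688 CAD
Net change: 10902.65688 − 10000 = 902.65688 CAD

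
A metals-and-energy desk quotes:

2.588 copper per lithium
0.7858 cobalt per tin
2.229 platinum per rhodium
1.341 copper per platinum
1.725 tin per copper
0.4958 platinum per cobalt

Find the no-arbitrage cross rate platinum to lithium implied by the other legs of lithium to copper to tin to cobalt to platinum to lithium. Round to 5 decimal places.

Known legs of the cycle: 2.588 × 1.725 × 0.7858 × 0.4958 = 1.739289672852
For no arbitrage the full-cycle product must be 1, so the missing rate is 1 / 1.739289672852 ≈ 0.5749474.

0.57495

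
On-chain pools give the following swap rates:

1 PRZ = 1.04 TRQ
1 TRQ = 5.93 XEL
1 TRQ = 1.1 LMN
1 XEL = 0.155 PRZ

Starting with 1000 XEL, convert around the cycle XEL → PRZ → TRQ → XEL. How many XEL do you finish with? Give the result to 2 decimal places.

955.92

1000 XEL × 0.155 = 155 PRZ
155 PRZ × 1.04 = 161.2 TRQ
161.2 TRQ × 5.93 = 955.916 XEL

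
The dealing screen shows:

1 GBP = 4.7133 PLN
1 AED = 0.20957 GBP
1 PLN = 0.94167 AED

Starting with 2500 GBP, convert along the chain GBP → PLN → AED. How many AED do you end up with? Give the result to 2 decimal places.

2500 GBP × 4.7133 = 11783.25 PLN
11783.25 PLN × 0.94167 = 11095.9330275 AED

11095.93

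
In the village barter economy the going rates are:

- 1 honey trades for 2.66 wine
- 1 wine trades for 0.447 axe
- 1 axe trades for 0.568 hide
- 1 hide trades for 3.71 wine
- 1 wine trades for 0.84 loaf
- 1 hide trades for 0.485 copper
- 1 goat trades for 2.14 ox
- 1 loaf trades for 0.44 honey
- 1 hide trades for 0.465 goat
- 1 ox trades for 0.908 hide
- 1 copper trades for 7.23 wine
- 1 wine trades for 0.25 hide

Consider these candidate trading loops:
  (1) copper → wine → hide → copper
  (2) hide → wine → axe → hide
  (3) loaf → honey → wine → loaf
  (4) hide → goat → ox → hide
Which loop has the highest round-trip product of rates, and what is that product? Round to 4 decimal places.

(1) 7.23 × 0.25 × 0.485 = 0.87664
(2) 3.71 × 0.447 × 0.568 = 0.94195
(3) 0.44 × 2.66 × 0.84 = 0.98314
(4) 0.465 × 2.14 × 0.908 = 0.90355
Highest is cycle (3) at 0.9831 (≤1, no arbitrage).

0.9831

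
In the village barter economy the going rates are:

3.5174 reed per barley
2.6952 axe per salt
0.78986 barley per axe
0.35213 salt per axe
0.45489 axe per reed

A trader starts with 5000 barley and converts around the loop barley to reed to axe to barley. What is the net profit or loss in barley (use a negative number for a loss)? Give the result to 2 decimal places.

5000 barley × 3.5174 = 17587 reed
17587 reed × 0.45489 = 8000.15043 axe
8000.15043 axe × 0.78986 = 6318.9988186398 barley
Net change: 6318.9988186398 − 5000 = 1318.9988186398 barley

1319.00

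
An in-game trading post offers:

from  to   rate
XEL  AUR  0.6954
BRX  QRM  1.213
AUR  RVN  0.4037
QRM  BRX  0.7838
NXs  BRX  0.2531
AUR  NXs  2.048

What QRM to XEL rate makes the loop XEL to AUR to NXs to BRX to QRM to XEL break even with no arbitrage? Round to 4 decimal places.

Known legs of the cycle: 0.6954 × 2.048 × 0.2531 × 1.213 = 0.43723768344576
For no arbitrage the full-cycle product must be 1, so the missing rate is 1 / 0.43723768344576 ≈ 2.287086.

2.2871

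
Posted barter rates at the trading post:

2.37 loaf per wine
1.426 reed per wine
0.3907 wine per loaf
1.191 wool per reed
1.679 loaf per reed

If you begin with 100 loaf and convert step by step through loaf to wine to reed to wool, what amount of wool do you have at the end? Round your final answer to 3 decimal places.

66.355

100 loaf × 0.3907 = 39.07 wine
39.07 wine × 1.426 = 55.71382 reed
55.71382 reed × 1.191 = 66.35515962 wool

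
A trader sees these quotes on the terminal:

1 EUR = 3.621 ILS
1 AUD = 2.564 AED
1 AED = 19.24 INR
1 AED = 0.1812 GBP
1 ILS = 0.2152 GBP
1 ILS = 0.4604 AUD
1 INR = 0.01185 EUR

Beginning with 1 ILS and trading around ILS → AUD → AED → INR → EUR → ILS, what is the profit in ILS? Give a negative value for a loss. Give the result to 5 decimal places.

-0.02545

1 ILS × 0.4604 = 0.4604 AUD
0.4604 AUD × 2.564 = 1.1804656 AED
1.1804656 AED × 19.24 = 22.712158144 INR
22.712158144 INR × 0.01185 = 0.2691390740064 EUR
0.2691390740064 EUR × 3.621 = 0.9745525869771744 ILS
Net change: 0.9745525869771744 − 1 = -0.0254474130228256 ILS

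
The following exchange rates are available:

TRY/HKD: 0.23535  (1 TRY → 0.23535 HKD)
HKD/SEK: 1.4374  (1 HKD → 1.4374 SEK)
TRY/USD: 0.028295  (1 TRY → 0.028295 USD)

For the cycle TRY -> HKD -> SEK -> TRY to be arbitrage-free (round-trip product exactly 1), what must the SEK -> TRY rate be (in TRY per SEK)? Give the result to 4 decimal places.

Known legs of the cycle: 0.23535 × 1.4374 = 0.33829209
For no arbitrage the full-cycle product must be 1, so the missing rate is 1 / 0.33829209 ≈ 2.956025.

2.9560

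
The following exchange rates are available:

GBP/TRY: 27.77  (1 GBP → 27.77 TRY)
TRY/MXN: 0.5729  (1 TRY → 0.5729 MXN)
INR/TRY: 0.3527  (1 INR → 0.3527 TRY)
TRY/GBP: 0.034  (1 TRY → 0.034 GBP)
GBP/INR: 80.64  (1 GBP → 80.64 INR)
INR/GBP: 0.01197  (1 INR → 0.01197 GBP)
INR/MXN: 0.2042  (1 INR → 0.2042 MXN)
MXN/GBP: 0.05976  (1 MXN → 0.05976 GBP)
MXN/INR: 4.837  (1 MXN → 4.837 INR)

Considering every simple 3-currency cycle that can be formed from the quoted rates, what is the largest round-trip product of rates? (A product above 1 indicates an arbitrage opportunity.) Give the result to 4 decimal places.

0.9840

INR→MXN→GBP→INR: 0.2042 × 0.05976 × 80.64 = 0.98405
INR→TRY→MXN→INR: 0.3527 × 0.5729 × 4.837 = 0.97737
INR→TRY→GBP→INR: 0.3527 × 0.034 × 80.64 = 0.96702
GBP→TRY→MXN→GBP: 27.77 × 0.5729 × 0.05976 = 0.95075
Maximum is INR→MXN→GBP→INR at 0.9840; no arbitrage — every cycle loses value.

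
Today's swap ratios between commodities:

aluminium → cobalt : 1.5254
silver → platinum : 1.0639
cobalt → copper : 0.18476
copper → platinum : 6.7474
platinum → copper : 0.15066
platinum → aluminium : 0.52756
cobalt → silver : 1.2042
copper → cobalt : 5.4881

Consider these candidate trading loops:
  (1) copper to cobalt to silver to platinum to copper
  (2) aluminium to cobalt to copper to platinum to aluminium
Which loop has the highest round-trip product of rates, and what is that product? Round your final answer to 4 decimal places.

(1) 5.4881 × 1.2042 × 1.0639 × 0.15066 = 1.05930
(2) 1.5254 × 0.18476 × 6.7474 × 0.52756 = 1.00323
Highest is cycle (1) at 1.0593 (>1, arbitrage).

1.0593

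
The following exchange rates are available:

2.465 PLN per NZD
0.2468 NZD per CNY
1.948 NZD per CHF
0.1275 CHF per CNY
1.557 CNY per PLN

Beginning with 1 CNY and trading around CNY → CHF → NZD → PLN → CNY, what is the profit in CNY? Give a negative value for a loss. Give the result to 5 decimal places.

1 CNY × 0.1275 = 0.1275 CHF
0.1275 CHF × 1.948 = 0.24837 NZD
0.24837 NZD × 2.465 = 0.61223205 PLN
0.61223205 PLN × 1.557 = 0.95324530185 CNY
Net change: 0.95324530185 − 1 = -0.04675469815 CNY

-0.04675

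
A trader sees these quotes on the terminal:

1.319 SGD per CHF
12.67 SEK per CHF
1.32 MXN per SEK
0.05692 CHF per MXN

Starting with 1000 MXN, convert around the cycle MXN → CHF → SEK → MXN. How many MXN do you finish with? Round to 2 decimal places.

951.95

1000 MXN × 0.05692 = 56.92 CHF
56.92 CHF × 12.67 = 721.1764 SEK
721.1764 SEK × 1.32 = 951.952848 MXN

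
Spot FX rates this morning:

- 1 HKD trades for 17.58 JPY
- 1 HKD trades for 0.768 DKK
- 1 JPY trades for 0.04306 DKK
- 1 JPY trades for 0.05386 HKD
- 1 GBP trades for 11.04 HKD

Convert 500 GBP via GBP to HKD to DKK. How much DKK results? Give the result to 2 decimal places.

4239.36

500 GBP × 11.04 = 5520 HKD
5520 HKD × 0.768 = 4239.36 DKK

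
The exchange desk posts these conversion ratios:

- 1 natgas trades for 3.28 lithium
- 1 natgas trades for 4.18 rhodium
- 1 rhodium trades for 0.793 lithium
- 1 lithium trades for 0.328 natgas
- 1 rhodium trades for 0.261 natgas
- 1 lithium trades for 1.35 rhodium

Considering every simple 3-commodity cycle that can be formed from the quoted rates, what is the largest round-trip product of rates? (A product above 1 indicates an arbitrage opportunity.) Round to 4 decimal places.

1.1557

natgas→lithium→rhodium→natgas: 3.28 × 1.35 × 0.261 = 1.15571
natgas→rhodium→lithium→natgas: 4.18 × 0.793 × 0.328 = 1.08723
Maximum is natgas→lithium→rhodium→natgas at 1.1557; arbitrage exists.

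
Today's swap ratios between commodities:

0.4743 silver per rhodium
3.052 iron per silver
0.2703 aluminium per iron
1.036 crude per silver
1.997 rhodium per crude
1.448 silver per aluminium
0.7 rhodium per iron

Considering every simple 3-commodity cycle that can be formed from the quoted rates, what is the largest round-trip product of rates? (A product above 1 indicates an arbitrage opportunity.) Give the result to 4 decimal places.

1.1945

iron→aluminium→silver→iron: 0.2703 × 1.448 × 3.052 = 1.19454
rhodium→silver→iron→rhodium: 0.4743 × 3.052 × 0.7 = 1.01329
crude→rhodium→silver→crude: 1.997 × 0.4743 × 1.036 = 0.98128
Maximum is iron→aluminium→silver→iron at 1.1945; arbitrage exists.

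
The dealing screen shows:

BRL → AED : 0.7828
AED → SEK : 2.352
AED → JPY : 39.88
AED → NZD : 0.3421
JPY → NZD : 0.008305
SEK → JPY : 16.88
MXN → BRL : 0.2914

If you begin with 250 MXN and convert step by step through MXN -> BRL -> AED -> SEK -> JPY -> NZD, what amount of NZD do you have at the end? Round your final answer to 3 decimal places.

250 MXN × 0.2914 = 72.85 BRL
72.85 BRL × 0.7828 = 57.02698 AED
57.02698 AED × 2.352 = 134.12745696 SEK
134.12745696 SEK × 16.88 = 2264.0714734848 JPY
2264.0714734848 JPY × 0.008305 = 18.803113587291264 NZD

18.803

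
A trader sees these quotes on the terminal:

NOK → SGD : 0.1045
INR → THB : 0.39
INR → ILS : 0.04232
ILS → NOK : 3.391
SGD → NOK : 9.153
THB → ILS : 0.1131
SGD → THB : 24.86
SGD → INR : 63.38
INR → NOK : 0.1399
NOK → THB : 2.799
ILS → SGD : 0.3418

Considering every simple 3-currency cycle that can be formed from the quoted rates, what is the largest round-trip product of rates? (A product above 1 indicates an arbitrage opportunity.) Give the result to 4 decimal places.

THB→ILS→NOK→THB: 0.1131 × 3.391 × 2.799 = 1.07348
THB→ILS→SGD→THB: 0.1131 × 0.3418 × 24.86 = 0.96103
NOK→SGD→INR→NOK: 0.1045 × 63.38 × 0.1399 = 0.92659
INR→ILS→SGD→INR: 0.04232 × 0.3418 × 63.38 = 0.91679
Maximum is THB→ILS→NOK→THB at 1.0735; arbitrage exists.

1.0735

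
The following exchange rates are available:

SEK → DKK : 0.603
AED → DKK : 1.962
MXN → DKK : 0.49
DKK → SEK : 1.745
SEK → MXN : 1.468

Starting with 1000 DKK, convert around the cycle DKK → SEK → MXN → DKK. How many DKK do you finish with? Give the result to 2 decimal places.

1255.21

1000 DKK × 1.745 = 1745 SEK
1745 SEK × 1.468 = 2561.66 MXN
2561.66 MXN × 0.49 = 1255.2134 DKK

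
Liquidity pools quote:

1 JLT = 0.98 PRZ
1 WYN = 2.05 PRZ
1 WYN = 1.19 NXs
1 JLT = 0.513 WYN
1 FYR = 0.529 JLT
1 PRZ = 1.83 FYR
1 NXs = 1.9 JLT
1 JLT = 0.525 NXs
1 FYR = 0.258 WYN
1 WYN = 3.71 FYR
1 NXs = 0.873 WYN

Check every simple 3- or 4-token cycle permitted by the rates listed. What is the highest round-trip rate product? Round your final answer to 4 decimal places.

1.1599

WYN→NXs→JLT→WYN: 1.19 × 1.9 × 0.513 = 1.15989
FYR→JLT→WYN→PRZ→FYR: 0.529 × 0.513 × 2.05 × 1.83 = 1.01807
FYR→JLT→WYN→FYR: 0.529 × 0.513 × 3.71 = 1.00681
FYR→WYN→PRZ→FYR: 0.258 × 2.05 × 1.83 = 0.96789
FYR→JLT→PRZ→FYR: 0.529 × 0.98 × 1.83 = 0.94871
FYR→JLT→NXs→WYN→FYR: 0.529 × 0.525 × 0.873 × 3.71 = 0.89950
Maximum is WYN→NXs→JLT→WYN at 1.1599; arbitrage exists.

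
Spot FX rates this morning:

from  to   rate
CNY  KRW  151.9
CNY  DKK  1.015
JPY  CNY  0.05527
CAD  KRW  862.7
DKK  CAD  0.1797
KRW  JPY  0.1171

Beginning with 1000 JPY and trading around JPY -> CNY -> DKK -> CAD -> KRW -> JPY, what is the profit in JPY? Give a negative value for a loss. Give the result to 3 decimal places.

1000 JPY × 0.05527 = 55.27 CNY
55.27 CNY × 1.015 = 56.09905 DKK
56.09905 DKK × 0.1797 = 10.080999285 CAD
10.080999285 CAD × 862.7 = 8696.8780831695 KRW
8696.8780831695 KRW × 0.1171 = 1018.40442353914845 JPY
Net change: 1018.40442353914845 − 1000 = 18.40442353914845 JPY

18.404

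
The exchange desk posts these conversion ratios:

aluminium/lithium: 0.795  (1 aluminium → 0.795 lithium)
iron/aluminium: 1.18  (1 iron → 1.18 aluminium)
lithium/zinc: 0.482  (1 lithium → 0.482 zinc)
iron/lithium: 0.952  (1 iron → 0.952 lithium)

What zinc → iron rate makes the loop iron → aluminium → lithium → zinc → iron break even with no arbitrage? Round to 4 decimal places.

2.2116

Known legs of the cycle: 1.18 × 0.795 × 0.482 = 0.4521642
For no arbitrage the full-cycle product must be 1, so the missing rate is 1 / 0.4521642 ≈ 2.211586.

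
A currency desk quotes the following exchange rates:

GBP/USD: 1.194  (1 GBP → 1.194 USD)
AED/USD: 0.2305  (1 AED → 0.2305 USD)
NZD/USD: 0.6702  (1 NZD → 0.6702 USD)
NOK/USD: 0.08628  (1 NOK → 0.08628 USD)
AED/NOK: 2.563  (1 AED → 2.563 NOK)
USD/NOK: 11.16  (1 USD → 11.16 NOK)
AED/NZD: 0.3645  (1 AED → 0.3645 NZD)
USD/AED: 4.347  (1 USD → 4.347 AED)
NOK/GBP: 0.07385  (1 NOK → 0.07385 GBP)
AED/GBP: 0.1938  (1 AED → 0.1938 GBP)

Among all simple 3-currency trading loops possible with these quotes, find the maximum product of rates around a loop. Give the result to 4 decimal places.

1.0619

AED→NZD→USD→AED: 0.3645 × 0.6702 × 4.347 = 1.06192
AED→GBP→USD→AED: 0.1938 × 1.194 × 4.347 = 1.00588
NOK→GBP→USD→NOK: 0.07385 × 1.194 × 11.16 = 0.98405
AED→NOK→USD→AED: 2.563 × 0.08628 × 4.347 = 0.96128
Maximum is AED→NZD→USD→AED at 1.0619; arbitrage exists.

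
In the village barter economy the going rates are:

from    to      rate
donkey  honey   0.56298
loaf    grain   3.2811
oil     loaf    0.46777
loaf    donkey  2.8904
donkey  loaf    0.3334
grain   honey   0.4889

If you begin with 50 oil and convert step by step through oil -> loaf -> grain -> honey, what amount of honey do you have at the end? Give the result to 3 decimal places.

50 oil × 0.46777 = 23.3885 loaf
23.3885 loaf × 3.2811 = 76.74000735 grain
76.74000735 grain × 0.4889 = 37.518189593415 honey

37.518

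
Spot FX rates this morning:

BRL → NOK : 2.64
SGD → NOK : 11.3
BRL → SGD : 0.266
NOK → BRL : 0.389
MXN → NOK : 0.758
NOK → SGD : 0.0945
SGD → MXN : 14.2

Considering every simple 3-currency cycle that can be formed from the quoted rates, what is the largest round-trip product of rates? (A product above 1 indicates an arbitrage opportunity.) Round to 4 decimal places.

1.1693

SGD→NOK→BRL→SGD: 11.3 × 0.389 × 0.266 = 1.16926
SGD→MXN→NOK→SGD: 14.2 × 0.758 × 0.0945 = 1.01716
Maximum is SGD→NOK→BRL→SGD at 1.1693; arbitrage exists.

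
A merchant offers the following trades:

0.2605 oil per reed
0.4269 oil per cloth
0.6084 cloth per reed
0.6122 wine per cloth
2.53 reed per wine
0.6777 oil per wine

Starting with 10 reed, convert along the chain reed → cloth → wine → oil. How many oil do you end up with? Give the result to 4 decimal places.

2.5242

10 reed × 0.6084 = 6.084 cloth
6.084 cloth × 0.6122 = 3.7246248 wine
3.7246248 wine × 0.6777 = 2.52417822696 oil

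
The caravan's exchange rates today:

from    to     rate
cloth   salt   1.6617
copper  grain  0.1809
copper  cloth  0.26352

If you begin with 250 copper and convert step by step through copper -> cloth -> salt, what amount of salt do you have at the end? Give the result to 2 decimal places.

250 copper × 0.26352 = 65.88 cloth
65.88 cloth × 1.6617 = 109.472796 salt

109.47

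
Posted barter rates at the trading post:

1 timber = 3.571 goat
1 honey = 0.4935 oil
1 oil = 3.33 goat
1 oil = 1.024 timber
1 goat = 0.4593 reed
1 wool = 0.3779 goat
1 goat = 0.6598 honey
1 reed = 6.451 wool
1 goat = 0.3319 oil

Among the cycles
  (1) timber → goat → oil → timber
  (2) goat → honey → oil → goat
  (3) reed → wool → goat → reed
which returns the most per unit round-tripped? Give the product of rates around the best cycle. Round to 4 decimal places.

(1) 3.571 × 0.3319 × 1.024 = 1.21366
(2) 0.6598 × 0.4935 × 3.33 = 1.08429
(3) 6.451 × 0.3779 × 0.4593 = 1.11970
Highest is cycle (1) at 1.2137 (>1, arbitrage).

1.2137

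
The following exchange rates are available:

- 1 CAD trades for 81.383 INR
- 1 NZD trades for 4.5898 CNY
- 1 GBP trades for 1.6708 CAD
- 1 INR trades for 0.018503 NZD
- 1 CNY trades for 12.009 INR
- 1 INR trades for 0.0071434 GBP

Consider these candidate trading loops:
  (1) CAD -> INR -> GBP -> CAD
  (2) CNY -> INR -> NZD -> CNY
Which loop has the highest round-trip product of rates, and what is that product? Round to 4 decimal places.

1.0199

(1) 81.383 × 0.0071434 × 1.6708 = 0.97132
(2) 12.009 × 0.018503 × 4.5898 = 1.01987
Highest is cycle (2) at 1.0199 (>1, arbitrage).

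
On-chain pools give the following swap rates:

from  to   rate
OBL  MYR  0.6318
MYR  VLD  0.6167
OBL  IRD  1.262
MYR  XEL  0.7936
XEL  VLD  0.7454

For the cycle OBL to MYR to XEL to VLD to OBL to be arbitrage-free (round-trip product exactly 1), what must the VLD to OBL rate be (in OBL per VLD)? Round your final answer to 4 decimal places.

Known legs of the cycle: 0.6318 × 0.7936 × 0.7454 = 0.373740936192
For no arbitrage the full-cycle product must be 1, so the missing rate is 1 / 0.373740936192 ≈ 2.675650.

2.6757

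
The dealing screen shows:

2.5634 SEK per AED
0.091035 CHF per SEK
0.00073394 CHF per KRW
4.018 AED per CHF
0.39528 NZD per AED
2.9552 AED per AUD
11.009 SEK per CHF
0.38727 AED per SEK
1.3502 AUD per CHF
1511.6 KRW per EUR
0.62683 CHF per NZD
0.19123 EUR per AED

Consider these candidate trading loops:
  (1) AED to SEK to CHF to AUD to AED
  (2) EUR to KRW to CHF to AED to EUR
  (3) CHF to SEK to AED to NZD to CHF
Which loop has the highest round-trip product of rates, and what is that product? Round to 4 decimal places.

1.0564

(1) 2.5634 × 0.091035 × 1.3502 × 2.9552 = 0.93113
(2) 1511.6 × 0.00073394 × 4.018 × 0.19123 = 0.85244
(3) 11.009 × 0.38727 × 0.39528 × 0.62683 = 1.05637
Highest is cycle (3) at 1.0564 (>1, arbitrage).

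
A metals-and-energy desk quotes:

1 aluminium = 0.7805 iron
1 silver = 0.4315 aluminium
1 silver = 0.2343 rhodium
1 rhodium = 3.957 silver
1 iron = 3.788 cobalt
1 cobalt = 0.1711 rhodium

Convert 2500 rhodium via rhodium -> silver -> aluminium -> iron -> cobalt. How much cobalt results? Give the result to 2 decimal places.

2500 rhodium × 3.957 = 9892.5 silver
9892.5 silver × 0.4315 = 4268.61375 aluminium
4268.61375 aluminium × 0.7805 = 3331.653031875 iron
3331.653031875 iron × 3.788 = 12620.3016847425 cobalt

12620.30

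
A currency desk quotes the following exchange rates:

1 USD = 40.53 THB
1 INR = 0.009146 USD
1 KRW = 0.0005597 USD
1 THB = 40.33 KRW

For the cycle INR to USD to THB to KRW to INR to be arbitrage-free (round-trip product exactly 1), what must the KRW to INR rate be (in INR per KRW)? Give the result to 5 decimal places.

0.06689

Known legs of the cycle: 0.009146 × 40.53 × 40.33 = 14.9498220354
For no arbitrage the full-cycle product must be 1, so the missing rate is 1 / 14.9498220354 ≈ 0.0668904.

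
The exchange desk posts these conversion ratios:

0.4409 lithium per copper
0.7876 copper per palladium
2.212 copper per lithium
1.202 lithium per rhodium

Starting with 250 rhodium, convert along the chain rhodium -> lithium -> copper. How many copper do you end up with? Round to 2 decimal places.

250 rhodium × 1.202 = 300.5 lithium
300.5 lithium × 2.212 = 664.706 copper

664.71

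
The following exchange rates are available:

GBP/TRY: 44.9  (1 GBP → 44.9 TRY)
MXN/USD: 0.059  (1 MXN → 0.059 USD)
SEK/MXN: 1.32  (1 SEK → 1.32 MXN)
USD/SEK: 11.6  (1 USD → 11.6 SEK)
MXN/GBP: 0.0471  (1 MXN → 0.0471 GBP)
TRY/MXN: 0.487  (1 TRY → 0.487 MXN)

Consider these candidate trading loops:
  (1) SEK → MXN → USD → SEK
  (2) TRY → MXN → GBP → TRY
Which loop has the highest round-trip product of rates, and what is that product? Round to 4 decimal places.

1.0299

(1) 1.32 × 0.059 × 11.6 = 0.90341
(2) 0.487 × 0.0471 × 44.9 = 1.02990
Highest is cycle (2) at 1.0299 (>1, arbitrage).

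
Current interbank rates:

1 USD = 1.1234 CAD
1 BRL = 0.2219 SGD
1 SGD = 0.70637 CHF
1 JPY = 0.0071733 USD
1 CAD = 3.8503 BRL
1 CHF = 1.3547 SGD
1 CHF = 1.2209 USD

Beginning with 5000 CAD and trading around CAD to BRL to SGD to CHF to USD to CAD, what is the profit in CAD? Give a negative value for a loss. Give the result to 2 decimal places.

-861.26

5000 CAD × 3.8503 = 19251.5 BRL
19251.5 BRL × 0.2219 = 4271.90785 SGD
4271.90785 SGD × 0.70637 = 3017.5475480045 CHF
3017.5475480045 CHF × 1.2209 = 3684.12380135869405 USD
3684.12380135869405 USD × 1.1234 = 4138.74467844635689577 CAD
Net change: 4138.74467844635689577 − 5000 = -861.25532155364310423 CAD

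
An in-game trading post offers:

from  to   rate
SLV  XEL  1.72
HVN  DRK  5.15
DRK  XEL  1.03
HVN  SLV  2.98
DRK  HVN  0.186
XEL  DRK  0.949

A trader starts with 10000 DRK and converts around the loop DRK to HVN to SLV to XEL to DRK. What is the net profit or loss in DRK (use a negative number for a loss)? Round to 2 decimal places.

10000 DRK × 0.186 = 1860 HVN
1860 HVN × 2.98 = 5542.8 SLV
5542.8 SLV × 1.72 = 9533.616 XEL
9533.616 XEL × 0.949 = 9047.401584 DRK
Net change: 9047.401584 − 10000 = -952.598416 DRK

-952.60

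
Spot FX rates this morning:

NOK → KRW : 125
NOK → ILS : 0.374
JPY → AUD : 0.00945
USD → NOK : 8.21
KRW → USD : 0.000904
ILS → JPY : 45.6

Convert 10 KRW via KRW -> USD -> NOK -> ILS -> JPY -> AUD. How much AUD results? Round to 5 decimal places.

10 KRW × 0.000904 = 0.00904 USD
0.00904 USD × 8.21 = 0.0742184 NOK
0.0742184 NOK × 0.374 = 0.0277576816 ILS
0.0277576816 ILS × 45.6 = 1.26575028096 JPY
1.26575028096 JPY × 0.00945 = 0.011961340155072 AUD

0.01196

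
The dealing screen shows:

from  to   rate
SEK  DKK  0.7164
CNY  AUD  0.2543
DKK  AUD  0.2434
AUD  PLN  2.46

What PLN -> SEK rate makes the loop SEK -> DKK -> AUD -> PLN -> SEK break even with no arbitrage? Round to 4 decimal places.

2.3312

Known legs of the cycle: 0.7164 × 0.2434 × 2.46 = 0.4289545296
For no arbitrage the full-cycle product must be 1, so the missing rate is 1 / 0.4289545296 ≈ 2.331249.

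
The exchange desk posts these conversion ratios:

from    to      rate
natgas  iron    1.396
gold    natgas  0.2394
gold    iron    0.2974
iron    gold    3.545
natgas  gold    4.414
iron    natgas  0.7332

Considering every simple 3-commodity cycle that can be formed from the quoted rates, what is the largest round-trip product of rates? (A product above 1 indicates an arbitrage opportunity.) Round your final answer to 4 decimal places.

1.1847

iron→gold→natgas→iron: 3.545 × 0.2394 × 1.396 = 1.18475
iron→natgas→gold→iron: 0.7332 × 4.414 × 0.2974 = 0.96249
Maximum is iron→gold→natgas→iron at 1.1847; arbitrage exists.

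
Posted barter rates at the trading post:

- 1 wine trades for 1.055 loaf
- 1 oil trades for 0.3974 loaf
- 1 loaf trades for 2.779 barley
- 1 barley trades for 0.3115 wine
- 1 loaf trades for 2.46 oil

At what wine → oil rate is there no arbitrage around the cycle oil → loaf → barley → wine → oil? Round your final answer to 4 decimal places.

2.9069

Known legs of the cycle: 0.3974 × 2.779 × 0.3115 = 0.3440126879
For no arbitrage the full-cycle product must be 1, so the missing rate is 1 / 0.3440126879 ≈ 2.906870.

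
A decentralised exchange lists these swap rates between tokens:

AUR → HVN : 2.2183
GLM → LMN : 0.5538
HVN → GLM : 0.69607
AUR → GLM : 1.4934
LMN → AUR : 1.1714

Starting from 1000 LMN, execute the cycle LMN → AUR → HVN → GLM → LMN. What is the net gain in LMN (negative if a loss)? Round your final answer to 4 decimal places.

1000 LMN × 1.1714 = 1171.4 AUR
1171.4 AUR × 2.2183 = 2598.51662 HVN
2598.51662 HVN × 0.69607 = 1808.7494636834 GLM
1808.7494636834 GLM × 0.5538 = 1001.68545298786692 LMN
Net change: 1001.68545298786692 − 1000 = 1.68545298786692 LMN

1.6855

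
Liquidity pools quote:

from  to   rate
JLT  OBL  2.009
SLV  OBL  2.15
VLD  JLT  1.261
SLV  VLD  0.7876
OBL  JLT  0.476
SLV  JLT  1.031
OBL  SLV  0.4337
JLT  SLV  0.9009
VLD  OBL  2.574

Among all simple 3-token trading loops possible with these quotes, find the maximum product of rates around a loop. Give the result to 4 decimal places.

0.9220

JLT→SLV→OBL→JLT: 0.9009 × 2.15 × 0.476 = 0.92198
JLT→OBL→SLV→JLT: 2.009 × 0.4337 × 1.031 = 0.89831
JLT→SLV→VLD→JLT: 0.9009 × 0.7876 × 1.261 = 0.89474
OBL→SLV→VLD→OBL: 0.4337 × 0.7876 × 2.574 = 0.87923
Maximum is JLT→SLV→OBL→JLT at 0.9220; no arbitrage — every cycle loses value.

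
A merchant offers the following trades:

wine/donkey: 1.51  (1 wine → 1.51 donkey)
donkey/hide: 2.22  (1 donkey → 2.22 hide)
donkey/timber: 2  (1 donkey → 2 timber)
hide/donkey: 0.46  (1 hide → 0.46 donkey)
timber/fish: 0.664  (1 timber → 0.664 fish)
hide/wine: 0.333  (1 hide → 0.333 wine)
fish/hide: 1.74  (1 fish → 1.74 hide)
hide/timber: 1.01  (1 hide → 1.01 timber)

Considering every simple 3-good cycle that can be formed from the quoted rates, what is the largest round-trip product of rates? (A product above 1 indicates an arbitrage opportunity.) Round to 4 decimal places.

1.1669

fish→hide→timber→fish: 1.74 × 1.01 × 0.664 = 1.16691
donkey→hide→wine→donkey: 2.22 × 0.333 × 1.51 = 1.11628
Maximum is fish→hide→timber→fish at 1.1669; arbitrage exists.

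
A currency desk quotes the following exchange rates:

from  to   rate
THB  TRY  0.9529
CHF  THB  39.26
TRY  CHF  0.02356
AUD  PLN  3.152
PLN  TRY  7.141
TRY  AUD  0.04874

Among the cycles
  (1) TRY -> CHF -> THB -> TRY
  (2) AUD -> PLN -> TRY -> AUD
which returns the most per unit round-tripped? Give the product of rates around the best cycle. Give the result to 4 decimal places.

1.0971

(1) 0.02356 × 39.26 × 0.9529 = 0.88140
(2) 3.152 × 7.141 × 0.04874 = 1.09706
Highest is cycle (2) at 1.0971 (>1, arbitrage).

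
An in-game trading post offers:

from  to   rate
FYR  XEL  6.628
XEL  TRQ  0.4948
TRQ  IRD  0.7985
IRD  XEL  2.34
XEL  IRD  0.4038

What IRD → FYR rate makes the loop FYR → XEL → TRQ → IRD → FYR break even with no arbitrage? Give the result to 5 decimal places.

Known legs of the cycle: 6.628 × 0.4948 × 0.7985 = 2.6187082184
For no arbitrage the full-cycle product must be 1, so the missing rate is 1 / 2.6187082184 ≈ 0.3818677.

0.38187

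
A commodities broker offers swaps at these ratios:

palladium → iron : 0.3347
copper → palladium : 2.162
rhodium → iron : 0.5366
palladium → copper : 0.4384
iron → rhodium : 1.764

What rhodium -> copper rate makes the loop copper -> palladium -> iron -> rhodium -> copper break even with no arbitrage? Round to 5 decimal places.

Known legs of the cycle: 2.162 × 0.3347 × 1.764 = 1.2764681496
For no arbitrage the full-cycle product must be 1, so the missing rate is 1 / 1.2764681496 ≈ 0.7834116.

0.78341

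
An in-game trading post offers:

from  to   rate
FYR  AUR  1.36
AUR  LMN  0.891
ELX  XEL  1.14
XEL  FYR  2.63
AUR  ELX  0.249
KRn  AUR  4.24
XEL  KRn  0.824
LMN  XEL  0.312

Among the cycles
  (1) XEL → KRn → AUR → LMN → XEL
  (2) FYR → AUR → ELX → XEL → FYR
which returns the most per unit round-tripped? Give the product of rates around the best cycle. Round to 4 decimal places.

(1) 0.824 × 4.24 × 0.891 × 0.312 = 0.97124
(2) 1.36 × 0.249 × 1.14 × 2.63 = 1.01531
Highest is cycle (2) at 1.0153 (>1, arbitrage).

1.0153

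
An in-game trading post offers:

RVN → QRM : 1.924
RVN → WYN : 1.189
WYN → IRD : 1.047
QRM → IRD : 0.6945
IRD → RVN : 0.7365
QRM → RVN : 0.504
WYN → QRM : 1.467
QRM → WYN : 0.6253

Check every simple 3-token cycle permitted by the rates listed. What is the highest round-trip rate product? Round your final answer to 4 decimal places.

0.9841

QRM→IRD→RVN→QRM: 0.6945 × 0.7365 × 1.924 = 0.98412
RVN→WYN→IRD→RVN: 1.189 × 1.047 × 0.7365 = 0.91686
QRM→RVN→WYN→QRM: 0.504 × 1.189 × 1.467 = 0.87911
Maximum is QRM→IRD→RVN→QRM at 0.9841; no arbitrage — every cycle loses value.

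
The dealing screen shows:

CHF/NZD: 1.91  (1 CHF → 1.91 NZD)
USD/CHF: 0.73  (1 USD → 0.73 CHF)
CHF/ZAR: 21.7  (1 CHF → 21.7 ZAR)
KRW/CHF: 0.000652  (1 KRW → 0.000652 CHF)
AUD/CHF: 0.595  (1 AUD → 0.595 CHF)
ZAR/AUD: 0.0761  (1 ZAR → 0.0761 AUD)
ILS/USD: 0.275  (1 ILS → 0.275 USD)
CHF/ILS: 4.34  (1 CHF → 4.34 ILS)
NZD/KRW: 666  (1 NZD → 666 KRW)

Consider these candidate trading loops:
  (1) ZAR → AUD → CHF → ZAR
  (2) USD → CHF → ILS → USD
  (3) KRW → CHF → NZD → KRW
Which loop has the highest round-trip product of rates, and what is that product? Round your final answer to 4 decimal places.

0.9826

(1) 0.0761 × 0.595 × 21.7 = 0.98257
(2) 0.73 × 4.34 × 0.275 = 0.87126
(3) 0.000652 × 1.91 × 666 = 0.82938
Highest is cycle (1) at 0.9826 (≤1, no arbitrage).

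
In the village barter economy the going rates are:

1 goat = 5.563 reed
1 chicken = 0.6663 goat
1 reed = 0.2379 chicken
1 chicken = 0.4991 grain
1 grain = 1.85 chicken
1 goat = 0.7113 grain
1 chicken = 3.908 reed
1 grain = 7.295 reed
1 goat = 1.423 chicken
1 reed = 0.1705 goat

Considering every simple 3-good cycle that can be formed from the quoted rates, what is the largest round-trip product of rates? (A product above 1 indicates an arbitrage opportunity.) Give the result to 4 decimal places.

chicken→reed→goat→chicken: 3.908 × 0.1705 × 1.423 = 0.94816
reed→goat→grain→reed: 0.1705 × 0.7113 × 7.295 = 0.88471
chicken→goat→reed→chicken: 0.6663 × 5.563 × 0.2379 = 0.88181
chicken→goat→grain→chicken: 0.6663 × 0.7113 × 1.85 = 0.87679
chicken→grain→reed→chicken: 0.4991 × 7.295 × 0.2379 = 0.86618
Maximum is chicken→reed→goat→chicken at 0.9482; no arbitrage — every cycle loses value.

0.9482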